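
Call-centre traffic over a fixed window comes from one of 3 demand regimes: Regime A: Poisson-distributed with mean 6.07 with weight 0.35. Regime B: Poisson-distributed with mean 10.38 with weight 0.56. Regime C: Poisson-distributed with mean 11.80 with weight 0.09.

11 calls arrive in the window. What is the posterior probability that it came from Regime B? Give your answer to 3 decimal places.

0.777

Posterior ∝ prior × likelihood, so P(k | x) ∝ P(Z=k) f_k(x); normalise over all components.
Evaluate each component's likelihood at the observed value:
  f_A = 0.0238645
  f_B = 0.11723
  f_C = 0.11611
Unnormalised posteriors:
  P(Z=A)·f_A = 0.35 × 0.0238645 = 0.00835258
  P(Z=B)·f_B = 0.56 × 0.11723 = 0.0656488
  P(Z=C)·f_C = 0.09 × 0.11611 = 0.0104499
Normaliser: 0.00835258 + 0.0656488 + 0.0104499 = 0.0844513
P(Regime B | the observation) ≈ 0.777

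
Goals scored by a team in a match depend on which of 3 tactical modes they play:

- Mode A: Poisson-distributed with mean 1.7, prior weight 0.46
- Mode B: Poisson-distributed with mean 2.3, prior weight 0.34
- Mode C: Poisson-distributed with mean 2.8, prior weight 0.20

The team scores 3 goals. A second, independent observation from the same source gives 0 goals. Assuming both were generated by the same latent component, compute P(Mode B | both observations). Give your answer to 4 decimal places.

Apply Bayes' rule: the posterior for each component is proportional to its prior times its likelihood at x.
Since both observations come from the same component, the likelihood for component k is f_k(x₁)·f_k(x₂).
  p_A = [e^(−1.7)·1.7^3/3! = 0.149587] × [0.182684] = 0.0273271
  p_B = [e^(−2.3)·2.3^3/3! = 0.203308] × [0.100259] = 0.0203834
  p_C = [e^(−2.8)·2.8^3/3! = 0.222484] × [0.0608101] = 0.0135293
Prior × likelihood for each component:
  P(Z=A)·p_A = 0.46 × 0.0273271 = 0.0125705
  P(Z=B)·p_B = 0.34 × 0.0203834 = 0.00693037
  P(Z=C)·p_C = 0.20 × 0.0135293 = 0.00270585
Normaliser: 0.0125705 + 0.00693037 + 0.00270585 = 0.0222067
Responsibility of Mode B: 0.00693037 / 0.0222067 ≈ 0.3121

0.3121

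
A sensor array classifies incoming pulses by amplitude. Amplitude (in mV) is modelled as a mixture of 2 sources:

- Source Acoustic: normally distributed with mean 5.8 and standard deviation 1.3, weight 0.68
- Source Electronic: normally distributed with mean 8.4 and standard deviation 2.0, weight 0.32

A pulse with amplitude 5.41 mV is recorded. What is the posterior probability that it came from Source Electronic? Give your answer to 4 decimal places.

Posterior ∝ prior × likelihood, so P(k | x) ∝ w_k f_k(x); normalise over all components.
Normal densities:
  L_Acoustic = 0.293375
  L_Electronic = 0.0652455
Multiply by the mixture weights:
  w_Acoustic·L_Acoustic = 0.68 × 0.293375 = 0.199495
  w_Electronic·L_Electronic = 0.32 × 0.0652455 = 0.0208786
Denominator: 0.199495 + 0.0208786 = 0.220374
P(Source Electronic | the observation) = 0.0208786 / 0.220374 ≈ 0.0947

0.0947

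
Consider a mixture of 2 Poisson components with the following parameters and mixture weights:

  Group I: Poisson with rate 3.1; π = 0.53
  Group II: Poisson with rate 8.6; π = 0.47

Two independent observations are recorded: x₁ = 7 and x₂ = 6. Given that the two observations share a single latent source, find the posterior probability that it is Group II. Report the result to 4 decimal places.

0.8952

Posterior ∝ prior × likelihood, so P(k | x) ∝ P(Z=k) f_k(x); normalise over all components.
Since both observations come from the same component, the likelihood for component k is f_k(x₁)·f_k(x₂).
  p_I = [e^(−3.1)·3.1^7/7! = 0.0245917] × [0.0555296] = 0.00136557
  p_II = [e^(−8.6)·8.6^7/7! = 0.127094] × [0.103449] = 0.0131478
Weight by the priors:
  P(Z=I)·p_I = 0.53 × 0.00136557 = 0.000723751
  P(Z=II)·p_II = 0.47 × 0.0131478 = 0.00617945
Denominator: 0.000723751 + 0.00617945 = 0.0069032
P(Group II | x₁, x₂) = 0.00617945 / 0.0069032 ≈ 0.8952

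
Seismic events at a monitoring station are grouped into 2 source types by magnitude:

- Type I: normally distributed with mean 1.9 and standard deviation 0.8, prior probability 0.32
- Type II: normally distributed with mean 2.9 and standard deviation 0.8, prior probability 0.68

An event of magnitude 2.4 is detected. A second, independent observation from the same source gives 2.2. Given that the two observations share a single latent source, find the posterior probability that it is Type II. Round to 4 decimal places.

0.6086

By Bayes' theorem, P(k | x) = P(Z=k) f_k(x) / Σ_j P(Z=j) f_j(x).
Since both observations come from the same component, the likelihood for component k is f_k(x₁)·f_k(x₂).
  p_I = [0.410201] × [0.464819] = 0.190669
  p_II = [0.410201] × [0.340069] = 0.139497
Multiply by the mixture weights:
  P(Z=I)·p_I = 0.32 × 0.190669 = 0.0610142
  P(Z=II)·p_II = 0.68 × 0.139497 = 0.0948577
Normaliser: 0.0610142 + 0.0948577 = 0.155872
P(Type II | x₁,x₂) ≈ 0.6086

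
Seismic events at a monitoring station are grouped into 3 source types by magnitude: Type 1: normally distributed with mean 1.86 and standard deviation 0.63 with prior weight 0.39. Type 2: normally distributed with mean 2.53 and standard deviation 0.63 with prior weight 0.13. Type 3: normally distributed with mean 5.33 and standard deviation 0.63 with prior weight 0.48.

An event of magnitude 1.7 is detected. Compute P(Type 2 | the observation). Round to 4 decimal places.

Posterior ∝ prior × likelihood, so P(k | x) ∝ π_k f_k(x); normalise over all components.
Normal densities:
  p_1 = (1/(0.63·√(2π)))·exp(−(1.7−1.86)²/(2·0.63²)) = 0.633242·exp(-0.03225) = 0.613146
  p_2 = (1/(0.63·√(2π)))·exp(−(1.7−2.53)²/(2·0.63²)) = 0.633242·exp(-0.86785) = 0.265868
  p_3 = (1/(0.63·√(2π)))·exp(−(1.7−5.33)²/(2·0.63²)) = 0.633242·exp(-16.59977) = 3.91183e-08
Unnormalised posteriors:
  π_1·p_1 = 0.39 × 0.613146 = 0.239127
  π_2·p_2 = 0.13 × 0.265868 = 0.0345629
  π_3·p_3 = 0.48 × 3.91183e-08 = 1.87768e-08
Marginal: 0.239127 + 0.0345629 + 1.87768e-08 = 0.27369
P(Type 2 | x) = 0.0345629 / 0.27369 ≈ 0.1263

0.1263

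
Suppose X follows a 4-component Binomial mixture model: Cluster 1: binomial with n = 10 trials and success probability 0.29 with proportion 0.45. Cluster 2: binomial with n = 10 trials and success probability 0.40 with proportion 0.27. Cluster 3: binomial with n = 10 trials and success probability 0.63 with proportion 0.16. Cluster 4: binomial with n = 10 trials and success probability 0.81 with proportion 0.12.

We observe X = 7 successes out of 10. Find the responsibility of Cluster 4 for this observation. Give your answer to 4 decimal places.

The responsibility of component k is π_k f_k(x) divided by Σ_j π_j f_j(x).
Binomial probabilities:
  L_1 = 0.0074087
  L_2 = 0.0424673
  L_3 = 0.239425
  L_4 = 0.188294
Multiply by the mixture weights:
  π_1·L_1 = 0.45 × 0.0074087 = 0.00333392
  π_2·L_2 = 0.27 × 0.0424673 = 0.0114662
  π_3·L_3 = 0.16 × 0.239425 = 0.0383081
  π_4·L_4 = 0.12 × 0.188294 = 0.0225953
Normaliser: 0.00333392 + 0.0114662 + 0.0383081 + 0.0225953 = 0.0757035
P(Cluster 4 | the observation) ≈ 0.2985

0.2985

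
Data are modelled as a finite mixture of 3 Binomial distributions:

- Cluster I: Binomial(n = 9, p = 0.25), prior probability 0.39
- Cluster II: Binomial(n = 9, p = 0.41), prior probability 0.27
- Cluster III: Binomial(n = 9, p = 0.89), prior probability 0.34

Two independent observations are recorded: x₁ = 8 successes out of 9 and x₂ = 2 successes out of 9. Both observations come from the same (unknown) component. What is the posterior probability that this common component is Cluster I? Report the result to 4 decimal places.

0.0651

Apply Bayes' rule: the posterior for each component is proportional to its prior times its likelihood at x.
Since both observations come from the same component, the likelihood for component k is f_k(x₁)·f_k(x₂).
  p_I = [C(9,8)·0.25^8·0.75^1 = 9·1.52588e-05·0.75 = 0.000102997] × [0.300339] = 3.09339e-05
  p_II = [C(9,8)·0.41^8·0.59^1 = 9·0.000798493·0.59 = 0.00424] × [0.150603] = 0.000638557
  p_III = [C(9,8)·0.89^8·0.11^1 = 9·0.393659·0.11 = 0.389722] × [5.55688e-06] = 2.16564e-06
Unnormalised posteriors:
  π_I·p_I = 0.39 × 3.09339e-05 = 1.20642e-05
  π_II·p_II = 0.27 × 0.000638557 = 0.00017241
  π_III·p_III = 0.34 × 2.16564e-06 = 7.36318e-07
Denominator: 1.20642e-05 + 0.00017241 + 7.36318e-07 = 0.000185211
So the posterior for Cluster I is 1.20642e-05 / 0.000185211 ≈ 0.0651.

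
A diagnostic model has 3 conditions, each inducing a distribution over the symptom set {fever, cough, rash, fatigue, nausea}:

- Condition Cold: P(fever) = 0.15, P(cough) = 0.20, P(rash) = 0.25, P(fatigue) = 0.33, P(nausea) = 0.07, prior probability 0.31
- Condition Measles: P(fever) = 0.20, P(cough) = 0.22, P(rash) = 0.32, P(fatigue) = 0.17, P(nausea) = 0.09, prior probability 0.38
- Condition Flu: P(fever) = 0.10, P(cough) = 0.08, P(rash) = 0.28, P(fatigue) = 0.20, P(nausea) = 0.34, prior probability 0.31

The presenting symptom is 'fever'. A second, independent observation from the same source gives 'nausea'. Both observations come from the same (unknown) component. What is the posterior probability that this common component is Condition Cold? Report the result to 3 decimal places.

0.158

Posterior ∝ prior × likelihood, so P(k | x) ∝ P(Z=k) f_k(x); normalise over all components.
Since both observations come from the same component, the likelihood for component k is f_k(x₁)·f_k(x₂).
  f_Cold = [P(fever | comp) = 0.15] × [0.07] = 0.0105
  f_Measles = [P(fever | comp) = 0.20] × [0.09] = 0.018
  f_Flu = [P(fever | comp) = 0.10] × [0.34] = 0.034
Unnormalised posteriors:
  P(Z=Cold)·f_Cold = 0.31 × 0.0105 = 0.003255
  P(Z=Measles)·f_Measles = 0.38 × 0.018 = 0.00684
  P(Z=Flu)·f_Flu = 0.31 × 0.034 = 0.01054
Evidence: 0.003255 + 0.00684 + 0.01054 = 0.020635
P(Condition Cold | x) ≈ 0.158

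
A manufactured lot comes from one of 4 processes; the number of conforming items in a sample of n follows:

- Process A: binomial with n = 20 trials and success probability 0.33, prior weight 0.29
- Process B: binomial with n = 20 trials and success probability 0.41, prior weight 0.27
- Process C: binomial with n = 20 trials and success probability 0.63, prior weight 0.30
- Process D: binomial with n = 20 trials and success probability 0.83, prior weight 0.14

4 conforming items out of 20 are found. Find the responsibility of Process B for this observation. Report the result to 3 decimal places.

0.225

Posterior ∝ prior × likelihood, so P(k | x) ∝ w_k f_k(x); normalise over all components.
Binomial probabilities:
  f_A = C(20,4)·0.33^4·0.67^16 = 4845·0.0118592·0.00164891 = 0.0947428
  f_B = C(20,4)·0.41^4·0.59^16 = 4845·0.0282576·0.000215592 = 0.0295163
  f_C = C(20,4)·0.63^4·0.37^16 = 4845·0.15753·1.23375e-07 = 9.41637e-05
  f_D = C(20,4)·0.83^4·0.17^16 = 4845·0.474583·4.86612e-13 = 1.11889e-09
Multiply by the mixture weights:
  w_A·f_A = 0.29 × 0.0947428 = 0.0274754
  w_B·f_B = 0.27 × 0.0295163 = 0.00796939
  w_C·f_C = 0.30 × 9.41637e-05 = 2.82491e-05
  w_D·f_D = 0.14 × 1.11889e-09 = 1.56645e-10
Normaliser: 0.0274754 + 0.00796939 + 2.82491e-05 + 1.56645e-10 = 0.0354731
Responsibility of Process B: 0.00796939 / 0.0354731 ≈ 0.225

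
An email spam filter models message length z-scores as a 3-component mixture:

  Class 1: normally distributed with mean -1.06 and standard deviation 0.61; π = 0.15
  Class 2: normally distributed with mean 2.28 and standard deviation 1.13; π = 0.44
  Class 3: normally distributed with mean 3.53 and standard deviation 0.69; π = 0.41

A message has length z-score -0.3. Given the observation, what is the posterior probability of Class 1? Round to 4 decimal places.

Posterior ∝ prior × likelihood, so P(k | x) ∝ π_k f_k(x); normalise over all components.
Evaluate each component's likelihood at the observed value:
  f_1 = (1/(0.61·√(2π)))·exp(−(-0.3−-1.06)²/(2·0.61²)) = 0.654004·exp(-0.77614) = 0.30096
  f_2 = (1/(1.13·√(2π)))·exp(−(-0.3−2.28)²/(2·1.13²)) = 0.353046·exp(-2.60647) = 0.0260529
  f_3 = (1/(0.69·√(2π)))·exp(−(-0.3−3.53)²/(2·0.69²)) = 0.578177·exp(-15.40527) = 1.17933e-07
Unnormalised posteriors:
  π_1·f_1 = 0.15 × 0.30096 = 0.045144
  π_2·f_2 = 0.44 × 0.0260529 = 0.0114633
  π_3·f_3 = 0.41 × 1.17933e-07 = 4.83526e-08
Sum: 0.045144 + 0.0114633 + 4.83526e-08 = 0.0566074
Responsibility of Class 1: 0.045144 / 0.0566074 ≈ 0.7975

0.7975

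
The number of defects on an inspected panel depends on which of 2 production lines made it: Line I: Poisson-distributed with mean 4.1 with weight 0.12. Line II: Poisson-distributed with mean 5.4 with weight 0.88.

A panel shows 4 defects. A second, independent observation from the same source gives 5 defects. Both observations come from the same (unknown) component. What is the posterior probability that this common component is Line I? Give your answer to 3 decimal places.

0.133

The responsibility of component k is π_k f_k(x) divided by Σ_j π_j f_j(x).
Since both observations come from the same component, the likelihood for component k is f_k(x₁)·f_k(x₂).
  f_I = [0.195127] × [0.160004] = 0.031221
  f_II = [0.16002] × [0.172821] = 0.0276548
Prior × likelihood for each component:
  π_I·f_I = 0.12 × 0.031221 = 0.00374653
  π_II·f_II = 0.88 × 0.0276548 = 0.0243362
Marginal: 0.00374653 + 0.0243362 = 0.0280828
Responsibility of Line I: 0.00374653 / 0.0280828 ≈ 0.133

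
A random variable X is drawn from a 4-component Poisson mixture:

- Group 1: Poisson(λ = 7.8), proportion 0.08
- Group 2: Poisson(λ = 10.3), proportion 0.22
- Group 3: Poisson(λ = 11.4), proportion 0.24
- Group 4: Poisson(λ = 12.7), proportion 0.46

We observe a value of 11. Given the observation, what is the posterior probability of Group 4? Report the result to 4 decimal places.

0.4505

Apply Bayes' rule: the posterior for each component is proportional to its prior times its likelihood at x.
Component likelihoods at x = 11:
  L_1 = e^(−7.8)·7.8^11/11! = 0.0667403
  L_2 = e^(−10.3)·10.3^11/11! = 0.116633
  L_3 = e^(−11.4)·11.4^11/11! = 0.118533
  L_4 = e^(−12.7)·12.7^11/11! = 0.105961
Multiply by the mixture weights:
  π_1·L_1 = 0.08 × 0.0667403 = 0.00533922
  π_2·L_2 = 0.22 × 0.116633 = 0.0256592
  π_3·L_3 = 0.24 × 0.118533 = 0.028448
  π_4·L_4 = 0.46 × 0.105961 = 0.048742
Evidence: 0.00533922 + 0.0256592 + 0.028448 + 0.048742 = 0.108188
P(Group 4 | the observation) ≈ 0.4505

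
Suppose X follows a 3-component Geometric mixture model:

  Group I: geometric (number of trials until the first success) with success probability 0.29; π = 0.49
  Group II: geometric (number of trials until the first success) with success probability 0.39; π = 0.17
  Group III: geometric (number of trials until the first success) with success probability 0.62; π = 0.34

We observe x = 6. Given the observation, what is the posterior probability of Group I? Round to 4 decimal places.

0.7791

Posterior ∝ prior × likelihood, so P(k | x) ∝ w_k f_k(x); normalise over all components.
Evaluate each component's likelihood at the observed value:
  L_I = 0.29·(1−0.29)^5 = 0.29·0.180423 = 0.0523227
  L_II = 0.39·(1−0.39)^5 = 0.39·0.0844596 = 0.0329393
  L_III = 0.62·(1−0.62)^5 = 0.62·0.00792352 = 0.00491258
Multiply by the mixture weights:
  w_I·L_I = 0.49 × 0.0523227 = 0.0256381
  w_II·L_II = 0.17 × 0.0329393 = 0.00559967
  w_III·L_III = 0.34 × 0.00491258 = 0.00167028
Normaliser: 0.0256381 + 0.00559967 + 0.00167028 = 0.032908
P(Group I | data) = 0.0256381 / 0.032908 ≈ 0.7791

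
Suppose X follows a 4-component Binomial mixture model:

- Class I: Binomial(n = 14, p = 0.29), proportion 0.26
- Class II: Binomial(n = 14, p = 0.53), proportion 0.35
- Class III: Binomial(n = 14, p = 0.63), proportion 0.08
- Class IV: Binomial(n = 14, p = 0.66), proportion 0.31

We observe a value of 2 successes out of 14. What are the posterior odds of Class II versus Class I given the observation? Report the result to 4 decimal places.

The posterior odds equal the prior odds times the likelihood ratio: (P(Z=i)/P(Z=j))·(f_i(x)/f_j(x)).
Evaluate each component's likelihood at the observed value:
  p_I = C(14,2)·0.29^2·0.71^12 = 91·0.0841·0.0164097 = 0.125585
  p_II = C(14,2)·0.53^2·0.47^12 = 91·0.2809·0.000116191 = 0.00297008
  p_III = C(14,2)·0.63^2·0.37^12 = 91·0.3969·6.58295e-06 = 0.000237762
  p_IV = C(14,2)·0.66^2·0.34^12 = 91·0.4356·2.38642e-06 = 9.45968e-05
Posterior odds = (P(Z=II)·p_II) / (P(Z=I)·p_I) = (0.35·0.00297008) / (0.26·0.125585) = 0.00103953 / 0.0326521 ≈ 0.0318

0.0318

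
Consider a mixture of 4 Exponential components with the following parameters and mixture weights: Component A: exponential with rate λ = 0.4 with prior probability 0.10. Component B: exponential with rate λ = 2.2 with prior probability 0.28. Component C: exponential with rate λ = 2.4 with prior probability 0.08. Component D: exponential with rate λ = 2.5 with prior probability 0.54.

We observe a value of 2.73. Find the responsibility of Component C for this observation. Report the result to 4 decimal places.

0.0164

P(component k | x) = π_k·f_k(x) / marginal(x), where marginal(x) = Σ_j π_j·f_j(x).
Exponential densities:
  L_A = 0.134218
  L_B = 0.00542063
  L_C = 0.00342542
  L_D = 0.00271569
Multiply by the mixture weights:
  π_A·L_A = 0.10 × 0.134218 = 0.0134218
  π_B·L_B = 0.28 × 0.00542063 = 0.00151778
  π_C·L_C = 0.08 × 0.00342542 = 0.000274034
  π_D·L_D = 0.54 × 0.00271569 = 0.00146647
Marginal: 0.0134218 + 0.00151778 + 0.000274034 + 0.00146647 = 0.0166801
Responsibility of Component C: 0.000274034 / 0.0166801 ≈ 0.0164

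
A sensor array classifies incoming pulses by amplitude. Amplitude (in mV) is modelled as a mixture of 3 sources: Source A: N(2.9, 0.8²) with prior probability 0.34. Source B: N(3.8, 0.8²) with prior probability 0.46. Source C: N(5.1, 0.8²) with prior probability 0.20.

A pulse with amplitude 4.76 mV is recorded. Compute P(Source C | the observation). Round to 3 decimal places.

P(component k | x) = P(Z=k)·f_k(x) / marginal(x), where marginal(x) = Σ_j P(Z=j)·f_j(x).
Evaluate each component's likelihood at the observed value:
  L_A = (1/(0.8·√(2π)))·exp(−(4.76−2.9)²/(2·0.8²)) = 0.498678·exp(-2.70281) = 0.0334198
  L_B = (1/(0.8·√(2π)))·exp(−(4.76−3.8)²/(2·0.8²)) = 0.498678·exp(-0.72000) = 0.242733
  L_C = (1/(0.8·√(2π)))·exp(−(4.76−5.1)²/(2·0.8²)) = 0.498678·exp(-0.09031) = 0.455615
Prior × likelihood for each component:
  P(Z=A)·L_A = 0.34 × 0.0334198 = 0.0113627
  P(Z=B)·L_B = 0.46 × 0.242733 = 0.111657
  P(Z=C)·L_C = 0.20 × 0.455615 = 0.091123
Normaliser: 0.0113627 + 0.111657 + 0.091123 = 0.214143
P(Source C | x) = 0.091123 / 0.214143 ≈ 0.426

0.426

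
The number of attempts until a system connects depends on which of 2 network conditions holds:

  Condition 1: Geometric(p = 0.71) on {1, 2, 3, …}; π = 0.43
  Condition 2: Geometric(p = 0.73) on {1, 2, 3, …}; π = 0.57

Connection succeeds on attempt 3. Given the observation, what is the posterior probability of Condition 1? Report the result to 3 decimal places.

P(component k | x) = π_k·f_k(x) / marginal(x), where marginal(x) = Σ_j π_j·f_j(x).
Component likelihoods at x = 3:
  L_1 = 0.059711
  L_2 = 0.053217
Unnormalised posteriors:
  π_1·L_1 = 0.43 × 0.059711 = 0.0256757
  π_2·L_2 = 0.57 × 0.053217 = 0.0303337
Marginal: 0.0256757 + 0.0303337 = 0.0560094
So the posterior for Condition 1 is 0.0256757 / 0.0560094 ≈ 0.458.

0.458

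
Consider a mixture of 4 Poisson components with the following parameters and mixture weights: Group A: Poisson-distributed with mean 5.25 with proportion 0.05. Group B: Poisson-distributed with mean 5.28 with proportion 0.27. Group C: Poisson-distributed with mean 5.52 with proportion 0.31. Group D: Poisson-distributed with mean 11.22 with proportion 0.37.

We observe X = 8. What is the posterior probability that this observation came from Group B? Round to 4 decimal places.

0.2518

By Bayes' theorem, P(k | x) = w_k f_k(x) / Σ_j w_j f_j(x).
Poisson probabilities:
  f_A = 0.0751117
  f_B = 0.0762915
  f_C = 0.085642
  f_D = 0.0834907
Weight by the priors:
  w_A·f_A = 0.05 × 0.0751117 = 0.00375559
  w_B·f_B = 0.27 × 0.0762915 = 0.0205987
  w_C·f_C = 0.31 × 0.085642 = 0.026549
  w_D·f_D = 0.37 × 0.0834907 = 0.0308916
Denominator: 0.00375559 + 0.0205987 + 0.026549 + 0.0308916 = 0.0817949
P(Group B | data) ≈ 0.2518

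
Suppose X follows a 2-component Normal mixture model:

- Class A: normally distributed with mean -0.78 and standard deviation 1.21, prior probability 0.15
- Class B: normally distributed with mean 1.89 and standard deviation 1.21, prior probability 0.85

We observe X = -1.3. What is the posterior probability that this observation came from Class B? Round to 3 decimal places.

The responsibility of component k is π_k f_k(x) divided by Σ_j π_j f_j(x).
Normal densities:
  f_A = 0.300622
  f_B = 0.0102061
Unnormalised posteriors:
  π_A·f_A = 0.15 × 0.300622 = 0.0450933
  π_B·f_B = 0.85 × 0.0102061 = 0.00867522
Marginal: 0.0450933 + 0.00867522 = 0.0537685
So the posterior for Class B is 0.00867522 / 0.0537685 ≈ 0.161.

0.161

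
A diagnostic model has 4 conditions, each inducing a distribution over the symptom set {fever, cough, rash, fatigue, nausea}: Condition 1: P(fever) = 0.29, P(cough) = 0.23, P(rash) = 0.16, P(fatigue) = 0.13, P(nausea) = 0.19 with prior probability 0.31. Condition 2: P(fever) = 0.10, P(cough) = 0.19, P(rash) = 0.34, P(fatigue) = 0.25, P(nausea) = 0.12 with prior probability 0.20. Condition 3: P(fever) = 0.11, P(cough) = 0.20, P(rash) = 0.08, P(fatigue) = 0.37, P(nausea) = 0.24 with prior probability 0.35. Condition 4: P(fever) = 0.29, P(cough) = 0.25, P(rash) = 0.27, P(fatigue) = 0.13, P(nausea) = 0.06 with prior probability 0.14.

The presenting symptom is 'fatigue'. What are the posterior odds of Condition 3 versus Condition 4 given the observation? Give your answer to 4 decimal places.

7.1154

Since P(k|x) ∝ w_k f_k(x), the posterior odds are w_i f_i(x) / (w_j f_j(x)).
Evaluate each component's likelihood at the observed value:
  L_1 = P(fatigue | comp) = 0.13
  L_2 = P(fatigue | comp) = 0.25
  L_3 = P(fatigue | comp) = 0.37
  L_4 = P(fatigue | comp) = 0.13
Posterior odds = (w_3·L_3) / (w_4·L_4) = (0.35·0.37) / (0.14·0.13) = 0.1295 / 0.0182 ≈ 7.1154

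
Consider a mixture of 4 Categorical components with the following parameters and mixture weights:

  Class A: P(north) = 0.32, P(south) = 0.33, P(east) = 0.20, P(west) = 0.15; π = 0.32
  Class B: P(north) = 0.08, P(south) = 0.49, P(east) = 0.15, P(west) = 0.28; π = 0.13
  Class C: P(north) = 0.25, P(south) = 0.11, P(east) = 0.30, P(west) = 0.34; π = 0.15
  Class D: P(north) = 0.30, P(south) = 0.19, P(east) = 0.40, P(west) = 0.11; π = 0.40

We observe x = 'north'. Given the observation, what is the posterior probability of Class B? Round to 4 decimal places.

0.0385

The responsibility of component k is π_k f_k(x) divided by Σ_j π_j f_j(x).
Evaluate each component's likelihood at the observed value:
  L_A = P(north | comp) = 0.32
  L_B = P(north | comp) = 0.08
  L_C = P(north | comp) = 0.25
  L_D = P(north | comp) = 0.30
Weight by the priors:
  π_A·L_A = 0.32 × 0.32 = 0.1024
  π_B·L_B = 0.13 × 0.08 = 0.0104
  π_C·L_C = 0.15 × 0.25 = 0.0375
  π_D·L_D = 0.40 × 0.3 = 0.12
Evidence: 0.1024 + 0.0104 + 0.0375 + 0.12 = 0.2703
So the posterior for Class B is 0.0104 / 0.2703 ≈ 0.0385.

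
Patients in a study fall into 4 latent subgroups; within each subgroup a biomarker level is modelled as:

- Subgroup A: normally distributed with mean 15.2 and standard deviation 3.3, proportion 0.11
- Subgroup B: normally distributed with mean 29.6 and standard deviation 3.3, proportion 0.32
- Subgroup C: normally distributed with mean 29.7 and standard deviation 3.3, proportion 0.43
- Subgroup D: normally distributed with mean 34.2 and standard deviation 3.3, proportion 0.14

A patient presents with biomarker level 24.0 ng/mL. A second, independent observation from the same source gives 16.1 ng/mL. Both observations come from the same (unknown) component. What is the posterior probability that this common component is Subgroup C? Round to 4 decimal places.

0.0065

The responsibility of component k is π_k f_k(x) divided by Σ_j π_j f_j(x).
Since both observations come from the same component, the likelihood for component k is f_k(x₁)·f_k(x₂).
  f_A = [(1/(3.3·√(2π)))·exp(−(24.0−15.2)²/(2·3.3²)) = 0.120892·exp(-3.55556) = 0.00345333] × [0.116478] = 0.000402238
  f_B = [(1/(3.3·√(2π)))·exp(−(24.0−29.6)²/(2·3.3²)) = 0.120892·exp(-1.43985) = 0.0286468] × [2.8075e-05] = 8.0426e-07
  f_C = [(1/(3.3·√(2π)))·exp(−(24.0−29.7)²/(2·3.3²)) = 0.120892·exp(-1.49174) = 0.0271984] × [2.47904e-05] = 6.74259e-07
  f_D = [(1/(3.3·√(2π)))·exp(−(24.0−34.2)²/(2·3.3²)) = 0.120892·exp(-4.77686) = 0.0010182] × [3.54677e-08] = 3.61132e-11
Unnormalised posteriors:
  π_A·f_A = 0.11 × 0.000402238 = 4.42461e-05
  π_B·f_B = 0.32 × 8.0426e-07 = 2.57363e-07
  π_C·f_C = 0.43 × 6.74259e-07 = 2.89931e-07
  π_D·f_D = 0.14 × 3.61132e-11 = 5.05585e-12
Normaliser: 4.42461e-05 + 2.57363e-07 + 2.89931e-07 + 5.05585e-12 = 4.47934e-05
So the posterior for Subgroup C is 2.89931e-07 / 4.47934e-05 ≈ 0.0065.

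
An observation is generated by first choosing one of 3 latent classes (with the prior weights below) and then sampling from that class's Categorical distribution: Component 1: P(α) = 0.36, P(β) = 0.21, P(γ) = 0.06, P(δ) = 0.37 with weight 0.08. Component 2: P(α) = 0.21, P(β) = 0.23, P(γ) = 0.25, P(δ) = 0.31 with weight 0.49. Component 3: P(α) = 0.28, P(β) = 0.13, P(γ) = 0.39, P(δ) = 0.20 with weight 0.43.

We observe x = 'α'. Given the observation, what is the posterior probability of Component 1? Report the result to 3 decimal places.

The responsibility of component k is P(Z=k) f_k(x) divided by Σ_j P(Z=j) f_j(x).
Categorical probabilities:
  p_1 = P(α | comp) = 0.36
  p_2 = P(α | comp) = 0.21
  p_3 = P(α | comp) = 0.28
Unnormalised posteriors:
  P(Z=1)·p_1 = 0.08 × 0.36 = 0.0288
  P(Z=2)·p_2 = 0.49 × 0.21 = 0.1029
  P(Z=3)·p_3 = 0.43 × 0.28 = 0.1204
Sum: 0.0288 + 0.1029 + 0.1204 = 0.2521
Responsibility of Component 1: 0.0288 / 0.2521 ≈ 0.114

0.114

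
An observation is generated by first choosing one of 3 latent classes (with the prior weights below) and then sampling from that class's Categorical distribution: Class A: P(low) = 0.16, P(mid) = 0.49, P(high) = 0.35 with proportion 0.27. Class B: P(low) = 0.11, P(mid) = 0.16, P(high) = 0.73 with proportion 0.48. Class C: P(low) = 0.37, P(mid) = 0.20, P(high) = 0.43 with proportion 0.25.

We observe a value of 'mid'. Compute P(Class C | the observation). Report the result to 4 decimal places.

By Bayes' theorem, P(k | x) = w_k f_k(x) / Σ_j w_j f_j(x).
Component likelihoods at x = 'mid':
  L_A = P(mid | comp) = 0.49
  L_B = P(mid | comp) = 0.16
  L_C = P(mid | comp) = 0.20
Multiply by the mixture weights:
  w_A·L_A = 0.27 × 0.49 = 0.1323
  w_B·L_B = 0.48 × 0.16 = 0.0768
  w_C·L_C = 0.25 × 0.2 = 0.05
Normaliser: 0.1323 + 0.0768 + 0.05 = 0.2591
P(Class C | the observation) ≈ 0.1930

0.1930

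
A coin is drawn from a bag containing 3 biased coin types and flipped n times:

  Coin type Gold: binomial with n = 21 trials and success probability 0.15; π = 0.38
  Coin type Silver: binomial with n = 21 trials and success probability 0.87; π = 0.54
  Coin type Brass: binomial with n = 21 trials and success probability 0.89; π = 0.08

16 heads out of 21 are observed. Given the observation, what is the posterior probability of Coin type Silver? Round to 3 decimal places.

Apply Bayes' rule: the posterior for each component is proportional to its prior times its likelihood at x.
Binomial probabilities:
  L_Gold = 5.93059e-10
  L_Silver = 0.0813894
  L_Brass = 0.0507863
Weight by the priors:
  π_Gold·L_Gold = 0.38 × 5.93059e-10 = 2.25362e-10
  π_Silver·L_Silver = 0.54 × 0.0813894 = 0.0439503
  π_Brass·L_Brass = 0.08 × 0.0507863 = 0.0040629
Denominator: 2.25362e-10 + 0.0439503 + 0.0040629 = 0.0480132
Responsibility of Coin type Silver: 0.0439503 / 0.0480132 ≈ 0.915

0.915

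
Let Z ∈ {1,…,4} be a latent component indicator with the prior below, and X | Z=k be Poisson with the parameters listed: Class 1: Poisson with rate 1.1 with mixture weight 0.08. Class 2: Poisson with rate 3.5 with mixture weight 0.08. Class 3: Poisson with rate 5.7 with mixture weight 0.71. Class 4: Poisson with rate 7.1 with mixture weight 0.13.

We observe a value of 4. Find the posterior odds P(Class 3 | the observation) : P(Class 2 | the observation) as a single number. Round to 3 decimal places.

6.917

The posterior odds equal the prior odds times the likelihood ratio: (π_i/π_j)·(f_i(x)/f_j(x)).
Evaluate each component's likelihood at the observed value:
  p_1 = e^(−1.1)·1.1^4/4! = 0.0203065
  p_2 = e^(−3.5)·3.5^4/4! = 0.188812
  p_3 = e^(−5.7)·5.7^4/4! = 0.147167
  p_4 = e^(−7.1)·7.1^4/4! = 0.0873638
Posterior odds = (π_3·p_3) / (π_2·p_2) = (0.71·0.147167) / (0.08·0.188812) = 0.104488 / 0.015105 ≈ 6.917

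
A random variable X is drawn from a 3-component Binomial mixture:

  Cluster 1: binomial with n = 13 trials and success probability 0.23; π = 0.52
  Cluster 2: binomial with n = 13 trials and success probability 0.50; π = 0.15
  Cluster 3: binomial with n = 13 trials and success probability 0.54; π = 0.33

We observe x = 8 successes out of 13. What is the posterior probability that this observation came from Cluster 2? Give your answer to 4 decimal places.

By Bayes' theorem, P(k | x) = P(Z=k) f_k(x) / Σ_j P(Z=j) f_j(x).
Binomial probabilities:
  L_1 = 0.00272807
  L_2 = 0.157104
  L_3 = 0.191654
Weight by the priors:
  P(Z=1)·L_1 = 0.52 × 0.00272807 = 0.00141859
  P(Z=2)·L_2 = 0.15 × 0.157104 = 0.0235657
  P(Z=3)·L_3 = 0.33 × 0.191654 = 0.0632458
Normaliser: 0.00141859 + 0.0235657 + 0.0632458 = 0.0882301
Responsibility of Cluster 2: 0.0235657 / 0.0882301 ≈ 0.2671

0.2671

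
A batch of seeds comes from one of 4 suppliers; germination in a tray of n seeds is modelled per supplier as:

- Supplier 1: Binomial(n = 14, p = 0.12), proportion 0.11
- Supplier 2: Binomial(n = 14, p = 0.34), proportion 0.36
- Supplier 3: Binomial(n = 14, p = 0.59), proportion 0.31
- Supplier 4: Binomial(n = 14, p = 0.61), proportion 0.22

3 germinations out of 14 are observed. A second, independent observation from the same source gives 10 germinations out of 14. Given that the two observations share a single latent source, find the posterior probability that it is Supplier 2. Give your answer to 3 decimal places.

P(component k | x) = π_k·f_k(x) / marginal(x), where marginal(x) = Σ_j π_j·f_j(x).
Since both observations come from the same component, the likelihood for component k is f_k(x₁)·f_k(x₂).
  L_1 = [0.154154] × [3.71687e-07] = 5.7297e-08
  L_2 = [0.148089] × [0.00392102] = 0.000580658
  L_3 = [0.00411415] × [0.144574] = 0.000594798
  L_4 = [0.00262302] × [0.165193] = 0.000433304
Weight by the priors:
  π_1·L_1 = 0.11 × 5.7297e-08 = 6.30267e-09
  π_2·L_2 = 0.36 × 0.000580658 = 0.000209037
  π_3·L_3 = 0.31 × 0.000594798 = 0.000184387
  π_4·L_4 = 0.22 × 0.000433304 = 9.53268e-05
Evidence: 6.30267e-09 + 0.000209037 + 0.000184387 + 9.53268e-05 = 0.000488757
P(Supplier 2 | data) ≈ 0.428

0.428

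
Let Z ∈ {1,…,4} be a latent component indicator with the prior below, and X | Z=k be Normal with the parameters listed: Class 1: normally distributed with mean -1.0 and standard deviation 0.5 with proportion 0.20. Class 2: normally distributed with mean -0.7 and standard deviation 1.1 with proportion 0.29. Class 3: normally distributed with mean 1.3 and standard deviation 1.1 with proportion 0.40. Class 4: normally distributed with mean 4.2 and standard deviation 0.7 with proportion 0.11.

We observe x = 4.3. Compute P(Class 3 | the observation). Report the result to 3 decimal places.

0.054

By Bayes' theorem, P(k | x) = P(Z=k) f_k(x) / Σ_j P(Z=j) f_j(x).
Component likelihoods at x = 4.3:
  p_1 = (1/(0.5·√(2π)))·exp(−(4.3−-1.0)²/(2·0.5²)) = 0.797885·exp(-56.18000) = 3.18622e-25
  p_2 = (1/(1.1·√(2π)))·exp(−(4.3−-0.7)²/(2·1.1²)) = 0.362675·exp(-10.33058) = 1.18305e-05
  p_3 = (1/(1.1·√(2π)))·exp(−(4.3−1.3)²/(2·1.1²)) = 0.362675·exp(-3.71901) = 0.00879777
  p_4 = (1/(0.7·√(2π)))·exp(−(4.3−4.2)²/(2·0.7²)) = 0.569918·exp(-0.01020) = 0.564132
Prior × likelihood for each component:
  P(Z=1)·p_1 = 0.20 × 3.18622e-25 = 6.37244e-26
  P(Z=2)·p_2 = 0.29 × 1.18305e-05 = 3.43085e-06
  P(Z=3)·p_3 = 0.40 × 0.00879777 = 0.00351911
  P(Z=4)·p_4 = 0.11 × 0.564132 = 0.0620545
Marginal: 6.37244e-26 + 3.43085e-06 + 0.00351911 + 0.0620545 = 0.065577
Responsibility of Class 3: 0.00351911 / 0.065577 ≈ 0.054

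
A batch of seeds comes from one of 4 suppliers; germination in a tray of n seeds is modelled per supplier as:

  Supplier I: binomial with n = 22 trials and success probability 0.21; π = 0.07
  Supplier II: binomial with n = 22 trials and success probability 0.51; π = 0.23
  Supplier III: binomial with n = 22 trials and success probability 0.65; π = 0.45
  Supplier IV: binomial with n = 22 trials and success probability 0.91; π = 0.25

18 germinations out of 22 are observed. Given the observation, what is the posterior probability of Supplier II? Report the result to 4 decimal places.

Apply Bayes' rule: the posterior for each component is proportional to its prior times its likelihood at x.
Evaluate each component's likelihood at the observed value:
  L_I = 1.7975e-09
  L_II = 0.00229753
  L_III = 0.0470898
  L_IV = 0.087888
Weight by the priors:
  P(Z=I)·L_I = 0.07 × 1.7975e-09 = 1.25825e-10
  P(Z=II)·L_II = 0.23 × 0.00229753 = 0.000528433
  P(Z=III)·L_III = 0.45 × 0.0470898 = 0.0211904
  P(Z=IV)·L_IV = 0.25 × 0.087888 = 0.021972
Marginal: 1.25825e-10 + 0.000528433 + 0.0211904 + 0.021972 = 0.0436908
So the posterior for Supplier II is 0.000528433 / 0.0436908 ≈ 0.0121.

0.0121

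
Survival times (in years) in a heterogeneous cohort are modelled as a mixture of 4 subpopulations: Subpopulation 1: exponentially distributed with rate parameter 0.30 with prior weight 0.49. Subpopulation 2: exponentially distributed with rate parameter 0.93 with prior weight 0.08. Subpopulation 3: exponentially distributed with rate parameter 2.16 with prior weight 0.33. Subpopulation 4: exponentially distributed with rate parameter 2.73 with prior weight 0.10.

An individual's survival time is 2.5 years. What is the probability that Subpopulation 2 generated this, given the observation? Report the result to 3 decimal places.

0.091

By Bayes' theorem, P(k | x) = π_k f_k(x) / Σ_j π_j f_j(x).
Component likelihoods at x = 2.5 years:
  p_1 = 0.14171
  p_2 = 0.0909386
  p_3 = 0.00975581
  p_4 = 0.00296553
Prior × likelihood for each component:
  π_1·p_1 = 0.49 × 0.14171 = 0.0694379
  π_2·p_2 = 0.08 × 0.0909386 = 0.00727509
  π_3·p_3 = 0.33 × 0.00975581 = 0.00321942
  π_4·p_4 = 0.10 × 0.00296553 = 0.000296553
Evidence: 0.0694379 + 0.00727509 + 0.00321942 + 0.000296553 = 0.0802289
So the posterior for Subpopulation 2 is 0.00727509 / 0.0802289 ≈ 0.091.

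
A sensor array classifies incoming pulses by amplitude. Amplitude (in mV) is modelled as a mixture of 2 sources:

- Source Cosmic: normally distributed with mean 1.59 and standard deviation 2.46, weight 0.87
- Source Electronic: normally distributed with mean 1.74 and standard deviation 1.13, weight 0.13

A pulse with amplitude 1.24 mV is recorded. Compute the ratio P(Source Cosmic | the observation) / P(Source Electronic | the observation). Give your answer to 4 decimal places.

3.3561

Only the two components matter; the odds are (P(Z=i) f_i(x)) / (P(Z=j) f_j(x)).
Normal densities:
  L_Cosmic = (1/(2.46·√(2π)))·exp(−(1.24−1.59)²/(2·2.46²)) = 0.162172·exp(-0.01012) = 0.160539
  L_Electronic = (1/(1.13·√(2π)))·exp(−(1.24−1.74)²/(2·1.13²)) = 0.353046·exp(-0.09789) = 0.320123
Posterior odds = (P(Z=Cosmic)·L_Cosmic) / (P(Z=Electronic)·L_Electronic) = (0.87·0.160539) / (0.13·0.320123) = 0.139669 / 0.041616 ≈ 3.3561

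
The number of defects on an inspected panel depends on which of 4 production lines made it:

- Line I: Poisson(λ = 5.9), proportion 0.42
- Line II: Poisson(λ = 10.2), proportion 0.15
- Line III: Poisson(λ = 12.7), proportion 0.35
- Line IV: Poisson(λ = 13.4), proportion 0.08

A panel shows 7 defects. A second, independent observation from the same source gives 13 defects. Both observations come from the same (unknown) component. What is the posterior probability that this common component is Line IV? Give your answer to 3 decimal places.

Apply Bayes' rule: the posterior for each component is proportional to its prior times its likelihood at x.
Since both observations come from the same component, the likelihood for component k is f_k(x₁)·f_k(x₂).
  p_I = [0.135268] × [0.00461805] = 0.000624676
  p_II = [0.0847163] × [0.0772179] = 0.00654162
  p_III = [0.0322593] × [0.109554] = 0.00353414
  p_IV = [0.0233215] × [0.109279] = 0.00254855
Unnormalised posteriors:
  π_I·p_I = 0.42 × 0.000624676 = 0.000262364
  π_II·p_II = 0.15 × 0.00654162 = 0.000981243
  π_III·p_III = 0.35 × 0.00353414 = 0.00123695
  π_IV·p_IV = 0.08 × 0.00254855 = 0.000203884
Evidence: 0.000262364 + 0.000981243 + 0.00123695 + 0.000203884 = 0.00268444
P(Line IV | x₁, x₂) ≈ 0.076

0.076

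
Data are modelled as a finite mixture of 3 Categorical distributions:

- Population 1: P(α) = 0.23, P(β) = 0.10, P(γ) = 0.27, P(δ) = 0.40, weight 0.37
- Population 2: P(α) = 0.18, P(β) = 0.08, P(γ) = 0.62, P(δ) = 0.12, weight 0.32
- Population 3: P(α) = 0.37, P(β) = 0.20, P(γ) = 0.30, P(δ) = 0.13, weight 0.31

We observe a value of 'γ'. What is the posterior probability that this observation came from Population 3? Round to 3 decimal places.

Apply Bayes' rule: the posterior for each component is proportional to its prior times its likelihood at x.
Component likelihoods at x = 'γ':
  L_1 = 0.27
  L_2 = 0.62
  L_3 = 0.3
Unnormalised posteriors:
  π_1·L_1 = 0.37 × 0.27 = 0.0999
  π_2·L_2 = 0.32 × 0.62 = 0.1984
  π_3·L_3 = 0.31 × 0.3 = 0.093
Marginal: 0.0999 + 0.1984 + 0.093 = 0.3913
P(Population 3 | 'γ') = 0.093 / 0.3913 ≈ 0.238

0.238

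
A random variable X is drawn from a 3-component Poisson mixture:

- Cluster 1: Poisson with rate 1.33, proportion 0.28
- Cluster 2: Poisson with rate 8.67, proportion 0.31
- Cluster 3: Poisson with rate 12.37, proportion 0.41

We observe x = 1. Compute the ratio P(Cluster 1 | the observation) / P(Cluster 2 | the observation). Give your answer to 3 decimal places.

Posterior odds = (π_i f_i(x)) / (π_j f_j(x)); the normalising sum cancels.
Component likelihoods at x = 1:
  L_1 = e^(−1.33)·1.33^1/1! = 0.351755
  L_2 = e^(−8.67)·8.67^1/1! = 0.00148828
  L_3 = e^(−12.37)·12.37^1/1! = 5.24985e-05
Posterior odds = (π_1·L_1) / (π_2·L_2) = (0.28·0.351755) / (0.31·0.00148828) = 0.0984913 / 0.000461368 ≈ 213.477

213.477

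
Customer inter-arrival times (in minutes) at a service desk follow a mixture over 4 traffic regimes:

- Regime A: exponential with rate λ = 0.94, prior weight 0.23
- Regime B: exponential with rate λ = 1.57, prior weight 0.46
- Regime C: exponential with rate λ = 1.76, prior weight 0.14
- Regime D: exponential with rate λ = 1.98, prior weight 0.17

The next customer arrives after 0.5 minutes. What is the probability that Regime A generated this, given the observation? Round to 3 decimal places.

0.195

The responsibility of component k is P(Z=k) f_k(x) divided by Σ_j P(Z=j) f_j(x).
Evaluate each component's likelihood at the observed value:
  L_A = 0.94·e^(−0.94·0.5) = 0.94·e^(−0.4700) = 0.587502
  L_B = 1.57·e^(−1.57·0.5) = 1.57·e^(−0.7850) = 0.716108
  L_C = 1.76·e^(−1.76·0.5) = 1.76·e^(−0.8800) = 0.730018
  L_D = 1.98·e^(−1.98·0.5) = 1.98·e^(−0.9900) = 0.735722
Multiply by the mixture weights:
  P(Z=A)·L_A = 0.23 × 0.587502 = 0.135125
  P(Z=B)·L_B = 0.46 × 0.716108 = 0.32941
  P(Z=C)·L_C = 0.14 × 0.730018 = 0.102203
  P(Z=D)·L_D = 0.17 × 0.735722 = 0.125073
Evidence: 0.135125 + 0.32941 + 0.102203 + 0.125073 = 0.69181
P(Regime A | the observation) ≈ 0.195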